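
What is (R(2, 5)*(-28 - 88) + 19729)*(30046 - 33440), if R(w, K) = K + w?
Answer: -64204298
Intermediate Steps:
(R(2, 5)*(-28 - 88) + 19729)*(30046 - 33440) = ((5 + 2)*(-28 - 88) + 19729)*(30046 - 33440) = (7*(-116) + 19729)*(-3394) = (-812 + 19729)*(-3394) = 18917*(-3394) = -64204298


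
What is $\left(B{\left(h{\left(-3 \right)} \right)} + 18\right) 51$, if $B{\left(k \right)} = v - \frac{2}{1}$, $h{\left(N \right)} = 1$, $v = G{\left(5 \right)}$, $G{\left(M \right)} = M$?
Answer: $1071$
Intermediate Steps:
$v = 5$
$B{\left(k \right)} = 3$ ($B{\left(k \right)} = 5 - \frac{2}{1} = 5 - 2 \cdot 1 = 5 - 2 = 3$)
$\left(B{\left(h{\left(-3 \right)} \right)} + 18\right) 51 = \left(3 + 18\right) 51 = 21 \cdot 51 = 1071$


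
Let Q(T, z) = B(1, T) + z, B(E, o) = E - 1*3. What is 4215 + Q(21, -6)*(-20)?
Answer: 4375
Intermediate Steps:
B(E, o) = -3 + E (B(E, o) = E - 3 = -3 + E)
Q(T, z) = -2 + z (Q(T, z) = (-3 + 1) + z = -2 + z)
4215 + Q(21, -6)*(-20) = 4215 + (-2 - 6)*(-20) = 4215 - 8*(-20) = 4215 + 160 = 4375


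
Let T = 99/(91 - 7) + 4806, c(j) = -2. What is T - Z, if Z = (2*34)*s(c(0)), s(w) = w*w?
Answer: 126985/28 ≈ 4535.2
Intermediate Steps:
s(w) = w²
T = 134601/28 (T = 99/84 + 4806 = 99*(1/84) + 4806 = 33/28 + 4806 = 134601/28 ≈ 4807.2)
Z = 272 (Z = (2*34)*(-2)² = 68*4 = 272)
T - Z = 134601/28 - 1*272 = 134601/28 - 272 = 126985/28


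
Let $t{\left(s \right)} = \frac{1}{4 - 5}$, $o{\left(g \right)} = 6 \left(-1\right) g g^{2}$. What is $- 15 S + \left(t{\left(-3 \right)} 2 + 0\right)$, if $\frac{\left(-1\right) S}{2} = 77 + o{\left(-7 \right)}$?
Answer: $64048$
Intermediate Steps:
$o{\left(g \right)} = - 6 g^{3}$ ($o{\left(g \right)} = - 6 g g^{2} = - 6 g^{3}$)
$t{\left(s \right)} = -1$ ($t{\left(s \right)} = \frac{1}{-1} = -1$)
$S = -4270$ ($S = - 2 \left(77 - 6 \left(-7\right)^{3}\right) = - 2 \left(77 - -2058\right) = - 2 \left(77 + 2058\right) = \left(-2\right) 2135 = -4270$)
$- 15 S + \left(t{\left(-3 \right)} 2 + 0\right) = \left(-15\right) \left(-4270\right) + \left(\left(-1\right) 2 + 0\right) = 64050 + \left(-2 + 0\right) = 64050 - 2 = 64048$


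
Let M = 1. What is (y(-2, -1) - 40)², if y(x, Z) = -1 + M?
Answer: 1600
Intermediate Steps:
y(x, Z) = 0 (y(x, Z) = -1 + 1 = 0)
(y(-2, -1) - 40)² = (0 - 40)² = (-40)² = 1600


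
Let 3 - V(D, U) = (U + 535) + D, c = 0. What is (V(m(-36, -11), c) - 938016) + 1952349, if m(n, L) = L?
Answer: 1013812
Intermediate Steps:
V(D, U) = -532 - D - U (V(D, U) = 3 - ((U + 535) + D) = 3 - ((535 + U) + D) = 3 - (535 + D + U) = 3 + (-535 - D - U) = -532 - D - U)
(V(m(-36, -11), c) - 938016) + 1952349 = ((-532 - 1*(-11) - 1*0) - 938016) + 1952349 = ((-532 + 11 + 0) - 938016) + 1952349 = (-521 - 938016) + 1952349 = -938537 + 1952349 = 1013812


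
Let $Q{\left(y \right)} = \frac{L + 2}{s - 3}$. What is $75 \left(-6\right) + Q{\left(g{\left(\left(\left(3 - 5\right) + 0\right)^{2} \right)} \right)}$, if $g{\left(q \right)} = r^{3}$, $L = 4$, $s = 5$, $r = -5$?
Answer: $-447$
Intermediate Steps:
$g{\left(q \right)} = -125$ ($g{\left(q \right)} = \left(-5\right)^{3} = -125$)
$Q{\left(y \right)} = 3$ ($Q{\left(y \right)} = \frac{4 + 2}{5 - 3} = \frac{6}{2} = 6 \cdot \frac{1}{2} = 3$)
$75 \left(-6\right) + Q{\left(g{\left(\left(\left(3 - 5\right) + 0\right)^{2} \right)} \right)} = 75 \left(-6\right) + 3 = -450 + 3 = -447$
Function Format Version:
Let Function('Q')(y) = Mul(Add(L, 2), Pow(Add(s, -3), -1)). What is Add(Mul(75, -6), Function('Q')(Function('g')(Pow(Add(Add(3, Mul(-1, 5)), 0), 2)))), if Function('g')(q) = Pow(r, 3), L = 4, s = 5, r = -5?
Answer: -447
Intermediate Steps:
Function('g')(q) = -125 (Function('g')(q) = Pow(-5, 3) = -125)
Function('Q')(y) = 3 (Function('Q')(y) = Mul(Add(4, 2), Pow(Add(5, -3), -1)) = Mul(6, Pow(2, -1)) = Mul(6, Rational(1, 2)) = 3)
Add(Mul(75, -6), Function('Q')(Function('g')(Pow(Add(Add(3, Mul(-1, 5)), 0), 2)))) = Add(Mul(75, -6), 3) = Add(-450, 3) = -447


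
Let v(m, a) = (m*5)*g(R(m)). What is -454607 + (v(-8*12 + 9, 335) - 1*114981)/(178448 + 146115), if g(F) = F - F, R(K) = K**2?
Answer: -147548726722/324563 ≈ -4.5461e+5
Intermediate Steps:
g(F) = 0
v(m, a) = 0 (v(m, a) = (m*5)*0 = (5*m)*0 = 0)
-454607 + (v(-8*12 + 9, 335) - 1*114981)/(178448 + 146115) = -454607 + (0 - 1*114981)/(178448 + 146115) = -454607 + (0 - 114981)/324563 = -454607 - 114981*1/324563 = -454607 - 114981/324563 = -147548726722/324563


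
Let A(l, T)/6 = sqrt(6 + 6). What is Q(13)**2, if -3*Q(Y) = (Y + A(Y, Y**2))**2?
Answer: 653233/9 + 125008*sqrt(3)/3 ≈ 1.4475e+5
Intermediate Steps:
A(l, T) = 12*sqrt(3) (A(l, T) = 6*sqrt(6 + 6) = 6*sqrt(12) = 6*(2*sqrt(3)) = 12*sqrt(3))
Q(Y) = -(Y + 12*sqrt(3))**2/3
Q(13)**2 = (-(13 + 12*sqrt(3))**2/3)**2 = (13 + 12*sqrt(3))**4/9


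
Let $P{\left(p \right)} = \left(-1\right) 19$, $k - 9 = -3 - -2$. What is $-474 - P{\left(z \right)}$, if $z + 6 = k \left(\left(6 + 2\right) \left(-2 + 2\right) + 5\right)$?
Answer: $-455$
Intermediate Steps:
$k = 8$ ($k = 9 - 1 = 8$)
$z = 34$ ($z = -6 + 8 \left(\left(6 + 2\right) \left(-2 + 2\right) + 5\right) = -6 + 8 \left(8 \cdot 0 + 5\right) = -6 + 8 \left(0 + 5\right) = -6 + 8 \cdot 5 = -6 + 40 = 34$)
$P{\left(p \right)} = -19$
$-474 - P{\left(z \right)} = -474 - -19 = -474 + 19 = -455$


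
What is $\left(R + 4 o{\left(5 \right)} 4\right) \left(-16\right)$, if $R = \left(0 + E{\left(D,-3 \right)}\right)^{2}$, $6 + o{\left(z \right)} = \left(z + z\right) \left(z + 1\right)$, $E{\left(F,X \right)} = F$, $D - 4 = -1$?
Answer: $-13968$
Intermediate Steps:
$D = 3$ ($D = 4 - 1 = 3$)
$o{\left(z \right)} = -6 + 2 z \left(1 + z\right)$ ($o{\left(z \right)} = -6 + \left(z + z\right) \left(z + 1\right) = -6 + 2 z \left(1 + z\right)$)
$R = 9$ ($R = \left(0 + 3\right)^{2} = 3^{2} = 9$)
$\left(R + 4 o{\left(5 \right)} 4\right) \left(-16\right) = \left(9 + 4 \left(-6 + 2 \cdot 5 + 2 \cdot 5^{2}\right) 4\right) \left(-16\right) = \left(9 + 4 \left(-6 + 10 + 2 \cdot 25\right) 4\right) \left(-16\right) = \left(9 + 4 \left(-6 + 10 + 50\right) 4\right) \left(-16\right) = \left(9 + 4 \cdot 54 \cdot 4\right) \left(-16\right) = \left(9 + 216 \cdot 4\right) \left(-16\right) = \left(9 + 864\right) \left(-16\right) = 873 \left(-16\right) = -13968$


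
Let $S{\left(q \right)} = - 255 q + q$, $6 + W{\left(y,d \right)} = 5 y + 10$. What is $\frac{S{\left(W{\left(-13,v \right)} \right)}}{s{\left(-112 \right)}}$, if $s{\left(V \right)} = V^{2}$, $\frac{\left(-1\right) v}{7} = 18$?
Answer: $\frac{7747}{6272} \approx 1.2352$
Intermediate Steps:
$v = -126$ ($v = \left(-7\right) 18 = -126$)
$W{\left(y,d \right)} = 4 + 5 y$ ($W{\left(y,d \right)} = -6 + \left(5 y + 10\right) = -6 + \left(10 + 5 y\right) = 4 + 5 y$)
$S{\left(q \right)} = - 254 q$
$\frac{S{\left(W{\left(-13,v \right)} \right)}}{s{\left(-112 \right)}} = \frac{\left(-254\right) \left(4 + 5 \left(-13\right)\right)}{\left(-112\right)^{2}} = \frac{\left(-254\right) \left(4 - 65\right)}{12544} = \left(-254\right) \left(-61\right) \frac{1}{12544} = 15494 \cdot \frac{1}{12544} = \frac{7747}{6272}$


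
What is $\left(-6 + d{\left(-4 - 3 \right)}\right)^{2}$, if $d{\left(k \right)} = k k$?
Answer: $1849$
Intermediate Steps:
$d{\left(k \right)} = k^{2}$
$\left(-6 + d{\left(-4 - 3 \right)}\right)^{2} = \left(-6 + \left(-4 - 3\right)^{2}\right)^{2} = \left(-6 + \left(-7\right)^{2}\right)^{2} = \left(-6 + 49\right)^{2} = 43^{2} = 1849$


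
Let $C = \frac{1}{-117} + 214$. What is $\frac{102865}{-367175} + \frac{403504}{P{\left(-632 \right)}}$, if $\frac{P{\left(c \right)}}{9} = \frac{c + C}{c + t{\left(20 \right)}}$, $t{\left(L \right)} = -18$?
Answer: $\frac{250383616064289}{3591485545} \approx 69716.0$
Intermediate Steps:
$C = \frac{25037}{117}$ ($C = - \frac{1}{117} + 214 = \frac{25037}{117} \approx 213.99$)
$P{\left(c \right)} = \frac{9 \left(\frac{25037}{117} + c\right)}{-18 + c}$ ($P{\left(c \right)} = 9 \frac{c + \frac{25037}{117}}{c - 18} = 9 \frac{\frac{25037}{117} + c}{-18 + c} = \frac{9 \left(\frac{25037}{117} + c\right)}{-18 + c}$)
$\frac{102865}{-367175} + \frac{403504}{P{\left(-632 \right)}} = \frac{102865}{-367175} + \frac{403504}{\frac{1}{13} \frac{1}{-18 - 632} \left(25037 + 117 \left(-632\right)\right)} = 102865 \left(- \frac{1}{367175}\right) + \frac{403504}{\frac{1}{13} \frac{1}{-650} \left(25037 - 73944\right)} = - \frac{20573}{73435} + \frac{403504}{\frac{1}{13} \left(- \frac{1}{650}\right) \left(-48907\right)} = - \frac{20573}{73435} + \frac{403504}{\frac{48907}{8450}} = - \frac{20573}{73435} + 403504 \cdot \frac{8450}{48907} = - \frac{20573}{73435} + \frac{3409608800}{48907} = \frac{250383616064289}{3591485545}$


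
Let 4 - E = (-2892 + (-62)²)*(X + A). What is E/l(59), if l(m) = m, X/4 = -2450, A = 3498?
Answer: 5999508/59 ≈ 1.0169e+5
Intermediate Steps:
X = -9800 (X = 4*(-2450) = -9800)
E = 5999508 (E = 4 - (-2892 + (-62)²)*(-9800 + 3498) = 4 - (-2892 + 3844)*(-6302) = 4 - 952*(-6302) = 4 - 1*(-5999504) = 4 + 5999504 = 5999508)
E/l(59) = 5999508/59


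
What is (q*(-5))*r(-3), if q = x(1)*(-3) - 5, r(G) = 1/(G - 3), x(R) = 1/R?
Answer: -20/3 ≈ -6.6667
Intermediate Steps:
r(G) = 1/(-3 + G)
q = -8 (q = -3/1 - 5 = 1*(-3) - 5 = -3 - 5 = -8)
(q*(-5))*r(-3) = (-8*(-5))/(-3 - 3) = 40/(-6) = 40*(-1/6) = -20/3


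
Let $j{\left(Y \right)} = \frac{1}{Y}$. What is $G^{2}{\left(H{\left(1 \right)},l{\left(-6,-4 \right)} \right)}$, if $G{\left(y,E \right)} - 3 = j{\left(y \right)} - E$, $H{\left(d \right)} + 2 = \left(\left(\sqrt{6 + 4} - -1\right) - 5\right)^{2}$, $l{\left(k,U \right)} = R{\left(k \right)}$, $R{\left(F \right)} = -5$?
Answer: $\frac{3731}{64} - \frac{61 \sqrt{10}}{32} \approx 52.269$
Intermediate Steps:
$l{\left(k,U \right)} = -5$
$H{\left(d \right)} = -2 + \left(-4 + \sqrt{10}\right)^{2}$ ($H{\left(d \right)} = -2 + \left(\left(\sqrt{6 + 4} - -1\right) - 5\right)^{2} = -2 + \left(\left(\sqrt{10} + 1\right) - 5\right)^{2} = -2 + \left(\left(1 + \sqrt{10}\right) - 5\right)^{2} = -2 + \left(-4 + \sqrt{10}\right)^{2}$)
$G{\left(y,E \right)} = 3 + \frac{1}{y} - E$ ($G{\left(y,E \right)} = 3 - \left(E - \frac{1}{y}\right) = 3 + \frac{1}{y} - E$)
$G^{2}{\left(H{\left(1 \right)},l{\left(-6,-4 \right)} \right)} = \left(3 + \frac{1}{24 - 8 \sqrt{10}} - -5\right)^{2} = \left(3 + \frac{1}{24 - 8 \sqrt{10}} + 5\right)^{2} = \left(8 + \frac{1}{24 - 8 \sqrt{10}}\right)^{2}$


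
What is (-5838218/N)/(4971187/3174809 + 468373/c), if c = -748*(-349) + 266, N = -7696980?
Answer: 403632371862208093/1787017763018935545 ≈ 0.22587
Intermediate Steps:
c = 261318 (c = 261052 + 266 = 261318)
(-5838218/N)/(4971187/3174809 + 468373/c) = (-5838218/(-7696980))/(4971187/3174809 + 468373/261318) = (-5838218*(-1/7696980))/(4971187*(1/3174809) + 468373*(1/261318)) = 2919109/(3848490*(4971187/3174809 + 468373/261318)) = 2919109/(3848490*(2786055460223/829634738262)) = (2919109/3848490)*(829634738262/2786055460223) = 403632371862208093/1787017763018935545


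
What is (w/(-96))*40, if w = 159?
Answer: -265/4 ≈ -66.250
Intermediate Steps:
(w/(-96))*40 = (159/(-96))*40 = (159*(-1/96))*40 = -53/32*40 = -265/4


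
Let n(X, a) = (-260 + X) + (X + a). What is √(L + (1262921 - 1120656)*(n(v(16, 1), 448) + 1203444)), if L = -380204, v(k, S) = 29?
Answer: √171242577646 ≈ 4.1381e+5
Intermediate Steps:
n(X, a) = -260 + a + 2*X
√(L + (1262921 - 1120656)*(n(v(16, 1), 448) + 1203444)) = √(-380204 + (1262921 - 1120656)*((-260 + 448 + 2*29) + 1203444)) = √(-380204 + 142265*((-260 + 448 + 58) + 1203444)) = √(-380204 + 142265*(246 + 1203444)) = √(-380204 + 142265*1203690) = √(-380204 + 171242957850) = √171242577646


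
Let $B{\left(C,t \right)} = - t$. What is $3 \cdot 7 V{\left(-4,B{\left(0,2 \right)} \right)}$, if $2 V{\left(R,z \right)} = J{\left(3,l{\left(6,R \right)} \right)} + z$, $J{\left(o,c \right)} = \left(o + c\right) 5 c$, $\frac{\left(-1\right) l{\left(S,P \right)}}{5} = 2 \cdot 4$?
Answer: $77679$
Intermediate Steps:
$l{\left(S,P \right)} = -40$ ($l{\left(S,P \right)} = - 5 \cdot 2 \cdot 4 = \left(-5\right) 8 = -40$)
$J{\left(o,c \right)} = 5 c \left(c + o\right)$ ($J{\left(o,c \right)} = \left(c + o\right) 5 c = 5 c \left(c + o\right)$)
$V{\left(R,z \right)} = 3700 + \frac{z}{2}$ ($V{\left(R,z \right)} = \frac{5 \left(-40\right) \left(-40 + 3\right) + z}{2} = \frac{5 \left(-40\right) \left(-37\right) + z}{2} = \frac{7400 + z}{2} = 3700 + \frac{z}{2}$)
$3 \cdot 7 V{\left(-4,B{\left(0,2 \right)} \right)} = 3 \cdot 7 \left(3700 + \frac{\left(-1\right) 2}{2}\right) = 21 \left(3700 + \frac{1}{2} \left(-2\right)\right) = 21 \left(3700 - 1\right) = 21 \cdot 3699 = 77679$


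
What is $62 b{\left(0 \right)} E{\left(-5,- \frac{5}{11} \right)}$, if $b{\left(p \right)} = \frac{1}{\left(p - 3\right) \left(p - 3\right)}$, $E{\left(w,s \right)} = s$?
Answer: $- \frac{310}{99} \approx -3.1313$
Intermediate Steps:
$b{\left(p \right)} = \frac{1}{\left(-3 + p\right)^{2}}$ ($b{\left(p \right)} = \frac{1}{\left(-3 + p\right) \left(-3 + p\right)} = \frac{1}{\left(-3 + p\right)^{2}}$)
$62 b{\left(0 \right)} E{\left(-5,- \frac{5}{11} \right)} = \frac{62}{\left(-3 + 0\right)^{2}} \left(- \frac{5}{11}\right) = \frac{62}{9} \left(\left(-5\right) \frac{1}{11}\right) = 62 \cdot \frac{1}{9} \left(- \frac{5}{11}\right) = \frac{62}{9} \left(- \frac{5}{11}\right) = - \frac{310}{99}$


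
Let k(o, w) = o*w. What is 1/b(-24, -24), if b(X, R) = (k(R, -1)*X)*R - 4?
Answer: 1/13820 ≈ 7.2359e-5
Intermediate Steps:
b(X, R) = -4 - X*R**2 (b(X, R) = ((R*(-1))*X)*R - 4 = ((-R)*X)*R - 4 = (-R*X)*R - 4 = -X*R**2 - 4 = -4 - X*R**2)
1/b(-24, -24) = 1/(-4 - 1*(-24)*(-24)**2) = 1/(-4 - 1*(-24)*576) = 1/(-4 + 13824) = 1/13820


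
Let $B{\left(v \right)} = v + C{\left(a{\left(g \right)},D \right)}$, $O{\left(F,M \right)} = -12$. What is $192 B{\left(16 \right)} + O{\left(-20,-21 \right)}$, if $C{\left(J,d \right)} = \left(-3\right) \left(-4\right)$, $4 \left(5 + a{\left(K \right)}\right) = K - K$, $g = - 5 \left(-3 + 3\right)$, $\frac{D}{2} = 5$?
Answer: $5364$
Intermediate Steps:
$D = 10$ ($D = 2 \cdot 5 = 10$)
$g = 0$ ($g = \left(-5\right) 0 = 0$)
$a{\left(K \right)} = -5$ ($a{\left(K \right)} = -5 + \frac{K - K}{4} = -5 + \frac{1}{4} \cdot 0 = -5 + 0 = -5$)
$C{\left(J,d \right)} = 12$
$B{\left(v \right)} = 12 + v$ ($B{\left(v \right)} = v + 12 = 12 + v$)
$192 B{\left(16 \right)} + O{\left(-20,-21 \right)} = 192 \left(12 + 16\right) - 12 = 192 \cdot 28 - 12 = 5376 - 12 = 5364$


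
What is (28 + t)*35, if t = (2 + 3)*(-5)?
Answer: 105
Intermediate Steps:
t = -25 (t = 5*(-5) = -25)
(28 + t)*35 = (28 - 25)*35 = 3*35 = 105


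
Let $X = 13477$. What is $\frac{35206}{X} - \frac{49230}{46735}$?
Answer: $\frac{196375940}{125969519} \approx 1.5589$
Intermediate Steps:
$\frac{35206}{X} - \frac{49230}{46735} = \frac{35206}{13477} - \frac{49230}{46735} = 35206 \cdot \frac{1}{13477} - \frac{9846}{9347} = \frac{35206}{13477} - \frac{9846}{9347} = \frac{196375940}{125969519}$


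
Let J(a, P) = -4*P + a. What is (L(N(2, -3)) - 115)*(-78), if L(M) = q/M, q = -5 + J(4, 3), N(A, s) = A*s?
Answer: 8801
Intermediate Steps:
J(a, P) = a - 4*P
q = -13 (q = -5 + (4 - 4*3) = -5 + (4 - 12) = -5 - 8 = -13)
L(M) = -13/M
(L(N(2, -3)) - 115)*(-78) = (-13/(2*(-3)) - 115)*(-78) = (-13/(-6) - 115)*(-78) = (-13*(-1/6) - 115)*(-78) = (13/6 - 115)*(-78) = -677/6*(-78) = 8801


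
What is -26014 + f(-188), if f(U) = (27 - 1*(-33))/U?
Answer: -1222673/47 ≈ -26014.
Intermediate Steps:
f(U) = 60/U (f(U) = (27 + 33)/U = 60/U)
-26014 + f(-188) = -26014 + 60/(-188) = -26014 + 60*(-1/188) = -26014 - 15/47 = -1222673/47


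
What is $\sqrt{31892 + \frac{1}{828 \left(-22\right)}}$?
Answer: $\frac{\sqrt{293958003526}}{3036} \approx 178.58$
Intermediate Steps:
$\sqrt{31892 + \frac{1}{828 \left(-22\right)}} = \sqrt{31892 + \frac{1}{-18216}} = \sqrt{31892 - \frac{1}{18216}} = \sqrt{\frac{580944671}{18216}} = \frac{\sqrt{293958003526}}{3036}$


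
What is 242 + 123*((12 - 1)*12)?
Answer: 16478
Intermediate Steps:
242 + 123*((12 - 1)*12) = 242 + 123*(11*12) = 242 + 123*132 = 242 + 16236 = 16478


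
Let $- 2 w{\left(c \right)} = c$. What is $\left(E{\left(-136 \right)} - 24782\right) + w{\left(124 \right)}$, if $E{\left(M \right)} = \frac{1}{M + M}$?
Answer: $- \frac{6757569}{272} \approx -24844.0$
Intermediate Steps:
$E{\left(M \right)} = \frac{1}{2 M}$
$w{\left(c \right)} = - \frac{c}{2}$
$\left(E{\left(-136 \right)} - 24782\right) + w{\left(124 \right)} = \left(\frac{1}{2 \left(-136\right)} - 24782\right) - 62 = \left(\frac{1}{2} \left(- \frac{1}{136}\right) - 24782\right) - 62 = \left(- \frac{1}{272} - 24782\right) - 62 = - \frac{6740705}{272} - 62 = - \frac{6757569}{272}$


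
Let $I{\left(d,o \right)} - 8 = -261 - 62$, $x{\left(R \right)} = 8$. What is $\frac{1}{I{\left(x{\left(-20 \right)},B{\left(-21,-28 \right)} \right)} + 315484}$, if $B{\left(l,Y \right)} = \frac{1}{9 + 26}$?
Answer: $\frac{1}{315169} \approx 3.1729 \cdot 10^{-6}$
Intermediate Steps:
$B{\left(l,Y \right)} = \frac{1}{35}$
$I{\left(d,o \right)} = -315$ ($I{\left(d,o \right)} = 8 - 323 = -315$)
$\frac{1}{I{\left(x{\left(-20 \right)},B{\left(-21,-28 \right)} \right)} + 315484} = \frac{1}{-315 + 315484} = \frac{1}{315169}$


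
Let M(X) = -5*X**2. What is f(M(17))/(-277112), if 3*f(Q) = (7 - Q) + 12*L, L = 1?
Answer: -61/34639 ≈ -0.0017610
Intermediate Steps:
f(Q) = 19/3 - Q/3 (f(Q) = ((7 - Q) + 12*1)/3 = ((7 - Q) + 12)/3 = (19 - Q)/3 = 19/3 - Q/3)
f(M(17))/(-277112) = (19/3 - (-5)*17**2/3)/(-277112) = (19/3 - (-5)*289/3)*(-1/277112) = (19/3 - 1/3*(-1445))*(-1/277112) = (19/3 + 1445/3)*(-1/277112) = 488*(-1/277112) = -61/34639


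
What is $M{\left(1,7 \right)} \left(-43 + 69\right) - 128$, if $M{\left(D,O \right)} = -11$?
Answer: $-414$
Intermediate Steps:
$M{\left(1,7 \right)} \left(-43 + 69\right) - 128 = - 11 \left(-43 + 69\right) - 128 = \left(-11\right) 26 - 128 = -286 - 128 = -414$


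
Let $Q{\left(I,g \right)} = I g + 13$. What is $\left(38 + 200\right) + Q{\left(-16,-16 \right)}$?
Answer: $507$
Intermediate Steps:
$Q{\left(I,g \right)} = 13 + I g$
$\left(38 + 200\right) + Q{\left(-16,-16 \right)} = \left(38 + 200\right) + \left(13 - -256\right) = 238 + \left(13 + 256\right) = 238 + 269 = 507$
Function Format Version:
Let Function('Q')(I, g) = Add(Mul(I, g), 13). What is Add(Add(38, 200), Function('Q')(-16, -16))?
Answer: 507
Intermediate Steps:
Function('Q')(I, g) = Add(13, Mul(I, g))
Add(Add(38, 200), Function('Q')(-16, -16)) = Add(Add(38, 200), Add(13, Mul(-16, -16))) = Add(238, Add(13, 256)) = Add(238, 269) = 507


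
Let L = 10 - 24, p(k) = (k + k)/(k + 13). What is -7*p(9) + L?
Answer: -217/11 ≈ -19.727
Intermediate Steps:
p(k) = 2*k/(13 + k) (p(k) = (2*k)/(13 + k) = 2*k/(13 + k))
L = -14
-7*p(9) + L = -14*9/(13 + 9) - 14 = -14*9/22 - 14 = -7*9/11 - 14 = -63/11 - 14 = -217/11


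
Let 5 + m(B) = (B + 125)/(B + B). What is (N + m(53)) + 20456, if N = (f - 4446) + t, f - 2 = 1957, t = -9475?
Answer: 450006/53 ≈ 8490.7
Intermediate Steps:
f = 1959 (f = 2 + 1957 = 1959)
N = -11962 (N = (1959 - 4446) - 9475 = -2487 - 9475 = -11962)
m(B) = -5 + (125 + B)/(2*B) (m(B) = -5 + (B + 125)/(B + B) = -5 + (125 + B)/((2*B)) = -5 + (125 + B)*(1/(2*B)) = -5 + (125 + B)/(2*B))
(N + m(53)) + 20456 = (-11962 + (1/2)*(125 - 9*53)/53) + 20456 = (-11962 + (1/2)*(1/53)*(125 - 477)) + 20456 = (-11962 + (1/2)*(1/53)*(-352)) + 20456 = (-11962 - 176/53) + 20456 = -634162/53 + 20456 = 450006/53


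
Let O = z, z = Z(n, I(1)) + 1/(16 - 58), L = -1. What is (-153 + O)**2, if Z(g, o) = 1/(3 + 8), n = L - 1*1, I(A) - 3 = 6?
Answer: 4992129025/213444 ≈ 23388.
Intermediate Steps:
I(A) = 9 (I(A) = 3 + 6 = 9)
n = -2 (n = -1 - 1*1 = -1 - 1 = -2)
Z(g, o) = 1/11
z = 31/462 (z = 1/11 + 1/(16 - 58) = 1/11 + 1/(-42) = 1/11 - 1/42 = 31/462 ≈ 0.067100)
O = 31/462 ≈ 0.067100
(-153 + O)**2 = (-153 + 31/462)**2 = (-70655/462)**2 = 4992129025/213444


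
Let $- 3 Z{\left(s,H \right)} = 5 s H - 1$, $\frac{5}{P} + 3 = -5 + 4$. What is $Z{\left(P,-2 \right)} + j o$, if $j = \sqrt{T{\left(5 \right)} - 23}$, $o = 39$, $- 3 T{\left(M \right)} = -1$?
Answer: $- \frac{23}{6} + 26 i \sqrt{51} \approx -3.8333 + 185.68 i$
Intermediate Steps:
$T{\left(M \right)} = \frac{1}{3}$ ($T{\left(M \right)} = \left(- \frac{1}{3}\right) \left(-1\right) = \frac{1}{3}$)
$P = - \frac{5}{4}$ ($P = \frac{5}{-3 + \left(-5 + 4\right)} = \frac{5}{-3 - 1} = \frac{5}{-4} = 5 \left(- \frac{1}{4}\right) = - \frac{5}{4} \approx -1.25$)
$j = \frac{2 i \sqrt{51}}{3}$ ($j = \sqrt{\frac{1}{3} - 23} = \sqrt{- \frac{68}{3}} = \frac{2 i \sqrt{51}}{3} \approx 4.761 i$)
$Z{\left(s,H \right)} = \frac{1}{3} - \frac{5 H s}{3}$ ($Z{\left(s,H \right)} = - \frac{5 s H - 1}{3} = - \frac{5 H s - 1}{3} = - \frac{-1 + 5 H s}{3} = \frac{1}{3} - \frac{5 H s}{3}$)
$Z{\left(P,-2 \right)} + j o = \left(\frac{1}{3} - \left(- \frac{10}{3}\right) \left(- \frac{5}{4}\right)\right) + \frac{2 i \sqrt{51}}{3} \cdot 39 = \left(\frac{1}{3} - \frac{25}{6}\right) + 26 i \sqrt{51} = - \frac{23}{6} + 26 i \sqrt{51}$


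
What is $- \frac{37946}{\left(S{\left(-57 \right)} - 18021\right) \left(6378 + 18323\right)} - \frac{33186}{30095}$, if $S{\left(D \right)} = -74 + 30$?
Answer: $- \frac{2961446648644}{2685819637735} \approx -1.1026$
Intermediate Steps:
$S{\left(D \right)} = -44$
$- \frac{37946}{\left(S{\left(-57 \right)} - 18021\right) \left(6378 + 18323\right)} - \frac{33186}{30095} = - \frac{37946}{\left(-44 - 18021\right) \left(6378 + 18323\right)} - \frac{33186}{30095} = - \frac{37946}{\left(-18065\right) 24701} - \frac{33186}{30095} = - \frac{37946}{-446223565} - \frac{33186}{30095} = \left(-37946\right) \left(- \frac{1}{446223565}\right) - \frac{33186}{30095} = \frac{37946}{446223565} - \frac{33186}{30095} = - \frac{2961446648644}{2685819637735}$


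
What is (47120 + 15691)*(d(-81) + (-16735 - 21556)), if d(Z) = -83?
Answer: -2410309314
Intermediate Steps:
(47120 + 15691)*(d(-81) + (-16735 - 21556)) = (47120 + 15691)*(-83 + (-16735 - 21556)) = 62811*(-83 - 38291) = 62811*(-38374) = -2410309314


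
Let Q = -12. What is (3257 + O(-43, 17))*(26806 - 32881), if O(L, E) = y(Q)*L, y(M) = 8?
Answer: -17696475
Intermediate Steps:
O(L, E) = 8*L
(3257 + O(-43, 17))*(26806 - 32881) = (3257 + 8*(-43))*(26806 - 32881) = (3257 - 344)*(-6075) = 2913*(-6075) = -17696475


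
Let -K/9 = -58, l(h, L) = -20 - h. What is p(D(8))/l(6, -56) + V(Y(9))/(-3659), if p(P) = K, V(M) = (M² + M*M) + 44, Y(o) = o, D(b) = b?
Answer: -957677/47567 ≈ -20.133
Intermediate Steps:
V(M) = 44 + 2*M² (V(M) = (M² + M²) + 44 = 2*M² + 44 = 44 + 2*M²)
K = 522 (K = -9*(-58) = 522)
p(P) = 522
p(D(8))/l(6, -56) + V(Y(9))/(-3659) = 522/(-20 - 1*6) + (44 + 2*9²)/(-3659) = 522/(-20 - 6) + (44 + 2*81)*(-1/3659) = 522/(-26) + (44 + 162)*(-1/3659) = 522*(-1/26) + 206*(-1/3659) = -261/13 - 206/3659 = -957677/47567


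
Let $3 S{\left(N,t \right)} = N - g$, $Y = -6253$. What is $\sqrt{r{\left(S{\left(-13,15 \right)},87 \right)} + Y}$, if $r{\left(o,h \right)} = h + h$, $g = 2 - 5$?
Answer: $i \sqrt{6079} \approx 77.968 i$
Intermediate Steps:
$g = -3$ ($g = 2 - 5 = -3$)
$S{\left(N,t \right)} = 1 + \frac{N}{3}$ ($S{\left(N,t \right)} = \frac{N - -3}{3} = \frac{N + 3}{3} = \frac{3 + N}{3} = 1 + \frac{N}{3}$)
$r{\left(o,h \right)} = 2 h$
$\sqrt{r{\left(S{\left(-13,15 \right)},87 \right)} + Y} = \sqrt{2 \cdot 87 - 6253} = \sqrt{174 - 6253} = \sqrt{-6079} = i \sqrt{6079}$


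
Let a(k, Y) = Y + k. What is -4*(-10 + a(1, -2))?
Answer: 44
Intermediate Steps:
-4*(-10 + a(1, -2)) = -4*(-10 + (-2 + 1)) = -4*(-10 - 1) = -4*(-11) = 44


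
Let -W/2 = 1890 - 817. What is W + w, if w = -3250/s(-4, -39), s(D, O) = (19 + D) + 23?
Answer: -42399/19 ≈ -2231.5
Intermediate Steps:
s(D, O) = 42 + D
W = -2146 (W = -2*(1890 - 817) = -2*1073 = -2146)
w = -1625/19 (w = -3250/(42 - 4) = -3250/38 = -3250*1/38 = -1625/19 ≈ -85.526)
W + w = -2146 - 1625/19 = -42399/19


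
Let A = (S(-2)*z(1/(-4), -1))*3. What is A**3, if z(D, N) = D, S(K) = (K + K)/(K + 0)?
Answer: -27/8 ≈ -3.3750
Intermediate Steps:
S(K) = 2 (S(K) = (2*K)/K = 2)
A = -3/2 (A = (2/(-4))*3 = (2*(-1/4))*3 = -1/2*3 = -3/2 ≈ -1.5000)
A**3 = (-3/2)**3 = -27/8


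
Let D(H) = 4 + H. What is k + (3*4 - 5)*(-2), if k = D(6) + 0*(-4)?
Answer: -4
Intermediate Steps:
k = 10 (k = (4 + 6) + 0*(-4) = 10 + 0 = 10)
k + (3*4 - 5)*(-2) = 10 + (3*4 - 5)*(-2) = 10 + (12 - 5)*(-2) = 10 + 7*(-2) = 10 - 14 = -4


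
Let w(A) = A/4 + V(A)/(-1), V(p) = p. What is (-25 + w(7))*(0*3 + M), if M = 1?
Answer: -121/4 ≈ -30.250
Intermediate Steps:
w(A) = -3*A/4 (w(A) = A/4 + A/(-1) = A*(1/4) + A*(-1) = A/4 - A = -3*A/4)
(-25 + w(7))*(0*3 + M) = (-25 - 3/4*7)*(0*3 + 1) = (-25 - 21/4)*(0 + 1) = -121/4*1 = -121/4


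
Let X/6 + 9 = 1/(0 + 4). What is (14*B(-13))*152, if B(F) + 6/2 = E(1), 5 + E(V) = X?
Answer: -128744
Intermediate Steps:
X = -105/2 (X = -54 + 6/(0 + 4) = -54 + 6/4 = -54 + 6*(1/4) = -54 + 3/2 = -105/2 ≈ -52.500)
E(V) = -115/2 (E(V) = -5 - 105/2 = -115/2)
B(F) = -121/2 (B(F) = -3 - 115/2 = -121/2)
(14*B(-13))*152 = (14*(-121/2))*152 = -847*152 = -128744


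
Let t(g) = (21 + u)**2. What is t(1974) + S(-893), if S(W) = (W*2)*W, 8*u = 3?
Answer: 102102713/64 ≈ 1.5954e+6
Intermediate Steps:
u = 3/8 (u = (1/8)*3 = 3/8 ≈ 0.37500)
t(g) = 29241/64 (t(g) = (21 + 3/8)**2 = (171/8)**2 = 29241/64)
S(W) = 2*W**2 (S(W) = (2*W)*W = 2*W**2)
t(1974) + S(-893) = 29241/64 + 2*(-893)**2 = 29241/64 + 2*797449 = 29241/64 + 1594898 = 102102713/64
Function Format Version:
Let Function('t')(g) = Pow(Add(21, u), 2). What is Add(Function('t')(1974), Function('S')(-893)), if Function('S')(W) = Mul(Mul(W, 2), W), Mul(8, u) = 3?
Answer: Rational(102102713, 64) ≈ 1.5954e+6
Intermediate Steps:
u = Rational(3, 8) (u = Mul(Rational(1, 8), 3) = Rational(3, 8) ≈ 0.37500)
Function('t')(g) = Rational(29241, 64) (Function('t')(g) = Pow(Add(21, Rational(3, 8)), 2) = Pow(Rational(171, 8), 2) = Rational(29241, 64))
Function('S')(W) = Mul(2, Pow(W, 2)) (Function('S')(W) = Mul(Mul(2, W), W) = Mul(2, Pow(W, 2)))
Add(Function('t')(1974), Function('S')(-893)) = Add(Rational(29241, 64), Mul(2, Pow(-893, 2))) = Add(Rational(29241, 64), Mul(2, 797449)) = Add(Rational(29241, 64), 1594898) = Rational(102102713, 64)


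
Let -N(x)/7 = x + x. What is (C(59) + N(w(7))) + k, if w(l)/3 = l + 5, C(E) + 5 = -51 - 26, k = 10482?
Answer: 9896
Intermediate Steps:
C(E) = -82 (C(E) = -5 + (-51 - 26) = -5 - 77 = -82)
w(l) = 15 + 3*l (w(l) = 3*(l + 5) = 3*(5 + l) = 15 + 3*l)
N(x) = -14*x (N(x) = -7*(x + x) = -14*x)
(C(59) + N(w(7))) + k = (-82 - 14*(15 + 3*7)) + 10482 = (-82 - 14*(15 + 21)) + 10482 = (-82 - 14*36) + 10482 = (-82 - 504) + 10482 = -586 + 10482 = 9896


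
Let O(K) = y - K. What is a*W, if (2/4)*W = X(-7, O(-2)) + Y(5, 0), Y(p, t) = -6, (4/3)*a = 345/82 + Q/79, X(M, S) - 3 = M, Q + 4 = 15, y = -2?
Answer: -422355/6478 ≈ -65.198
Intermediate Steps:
Q = 11 (Q = -4 + 15 = 11)
O(K) = -2 - K
X(M, S) = 3 + M
a = 84471/25912 (a = 3*(345/82 + 11/79)/4 = (¾)*(28157/6478) = 84471/25912 ≈ 3.2599)
W = -20 (W = 2*((3 - 7) - 6) = 2*(-4 - 6) = 2*(-10) = -20)
a*W = (84471/25912)*(-20) = -422355/6478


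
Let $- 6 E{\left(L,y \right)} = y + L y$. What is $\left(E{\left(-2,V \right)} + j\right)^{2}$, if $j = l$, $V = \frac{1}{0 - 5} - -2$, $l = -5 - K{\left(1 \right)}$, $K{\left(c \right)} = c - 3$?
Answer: $\frac{729}{100} \approx 7.29$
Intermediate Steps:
$K{\left(c \right)} = -3 + c$ ($K{\left(c \right)} = c - 3 = -3 + c$)
$l = -3$ ($l = -5 - \left(-3 + 1\right) = -5 - -2 = -5 + 2 = -3$)
$V = \frac{9}{5}$ ($V = \frac{1}{-5} + 2 = - \frac{1}{5} + 2 = \frac{9}{5} \approx 1.8$)
$E{\left(L,y \right)} = - \frac{y}{6} - \frac{L y}{6}$ ($E{\left(L,y \right)} = - \frac{y + L y}{6} = - \frac{y}{6} - \frac{L y}{6}$)
$j = -3$
$\left(E{\left(-2,V \right)} + j\right)^{2} = \left(\left(- \frac{1}{6}\right) \frac{9}{5} \left(1 - 2\right) - 3\right)^{2} = \left(\left(- \frac{1}{6}\right) \frac{9}{5} \left(-1\right) - 3\right)^{2} = \left(\frac{3}{10} - 3\right)^{2} = \left(- \frac{27}{10}\right)^{2} = \frac{729}{100}$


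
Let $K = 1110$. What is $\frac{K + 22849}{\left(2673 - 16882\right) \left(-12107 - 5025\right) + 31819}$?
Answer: $\frac{23959}{243460407} \approx 9.841 \cdot 10^{-5}$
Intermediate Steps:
$\frac{K + 22849}{\left(2673 - 16882\right) \left(-12107 - 5025\right) + 31819} = \frac{1110 + 22849}{\left(2673 - 16882\right) \left(-12107 - 5025\right) + 31819} = \frac{23959}{\left(-14209\right) \left(-17132\right) + 31819} = \frac{23959}{243428588 + 31819} = \frac{23959}{243460407}$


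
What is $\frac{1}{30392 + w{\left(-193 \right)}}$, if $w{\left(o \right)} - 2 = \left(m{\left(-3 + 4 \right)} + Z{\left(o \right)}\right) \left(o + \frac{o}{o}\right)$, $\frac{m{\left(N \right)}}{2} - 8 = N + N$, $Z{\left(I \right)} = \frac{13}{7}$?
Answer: $\frac{7}{183382} \approx 3.8172 \cdot 10^{-5}$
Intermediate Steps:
$Z{\left(I \right)} = \frac{13}{7}$ ($Z{\left(I \right)} = 13 \cdot \frac{1}{7} = \frac{13}{7}$)
$m{\left(N \right)} = 16 + 4 N$ ($m{\left(N \right)} = 16 + 2 \left(N + N\right) = 16 + 2 \cdot 2 N = 16 + 4 N$)
$w{\left(o \right)} = \frac{167}{7} + \frac{153 o}{7}$ ($w{\left(o \right)} = 2 + \left(\left(16 + 4 \left(-3 + 4\right)\right) + \frac{13}{7}\right) \left(o + \frac{o}{o}\right) = 2 + \left(\left(16 + 4 \cdot 1\right) + \frac{13}{7}\right) \left(o + 1\right) = 2 + \left(\left(16 + 4\right) + \frac{13}{7}\right) \left(1 + o\right) = 2 + \left(20 + \frac{13}{7}\right) \left(1 + o\right) = 2 + \frac{153 \left(1 + o\right)}{7} = 2 + \left(\frac{153}{7} + \frac{153 o}{7}\right) = \frac{167}{7} + \frac{153 o}{7}$)
$\frac{1}{30392 + w{\left(-193 \right)}} = \frac{1}{30392 + \left(\frac{167}{7} + \frac{153}{7} \left(-193\right)\right)} = \frac{1}{30392 + \left(\frac{167}{7} - \frac{29529}{7}\right)} = \frac{1}{30392 - \frac{29362}{7}} = \frac{1}{\frac{183382}{7}} = \frac{7}{183382}$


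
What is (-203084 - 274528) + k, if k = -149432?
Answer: -627044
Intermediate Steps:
(-203084 - 274528) + k = (-203084 - 274528) - 149432 = -477612 - 149432 = -627044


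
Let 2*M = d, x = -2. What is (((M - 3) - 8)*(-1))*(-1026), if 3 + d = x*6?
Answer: -18981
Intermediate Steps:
d = -15 (d = -3 - 2*6 = -3 - 12 = -15)
M = -15/2 (M = (½)*(-15) = -15/2 ≈ -7.5000)
(((M - 3) - 8)*(-1))*(-1026) = (((-15/2 - 3) - 8)*(-1))*(-1026) = ((-21/2 - 8)*(-1))*(-1026) = -37/2*(-1)*(-1026) = (37/2)*(-1026) = -18981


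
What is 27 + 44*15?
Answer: 687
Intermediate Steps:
27 + 44*15 = 27 + 660 = 687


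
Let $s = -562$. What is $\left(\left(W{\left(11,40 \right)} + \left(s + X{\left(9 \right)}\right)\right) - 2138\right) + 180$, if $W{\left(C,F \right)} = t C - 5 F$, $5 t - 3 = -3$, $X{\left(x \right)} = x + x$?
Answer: $-2702$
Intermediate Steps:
$X{\left(x \right)} = 2 x$
$t = 0$ ($t = \frac{3}{5} + \frac{1}{5} \left(-3\right) = \frac{3}{5} - \frac{3}{5} = 0$)
$W{\left(C,F \right)} = - 5 F$ ($W{\left(C,F \right)} = 0 C - 5 F = 0 - 5 F = - 5 F$)
$\left(\left(W{\left(11,40 \right)} + \left(s + X{\left(9 \right)}\right)\right) - 2138\right) + 180 = \left(\left(\left(-5\right) 40 + \left(-562 + 2 \cdot 9\right)\right) - 2138\right) + 180 = \left(\left(-200 + \left(-562 + 18\right)\right) - 2138\right) + 180 = \left(\left(-200 - 544\right) - 2138\right) + 180 = \left(-744 - 2138\right) + 180 = -2882 + 180 = -2702$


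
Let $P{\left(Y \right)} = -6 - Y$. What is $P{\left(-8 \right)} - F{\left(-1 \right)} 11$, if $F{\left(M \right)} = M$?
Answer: $13$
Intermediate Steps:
$P{\left(-8 \right)} - F{\left(-1 \right)} 11 = \left(-6 - -8\right) - \left(-1\right) 11 = \left(-6 + 8\right) - -11 = 2 + 11 = 13$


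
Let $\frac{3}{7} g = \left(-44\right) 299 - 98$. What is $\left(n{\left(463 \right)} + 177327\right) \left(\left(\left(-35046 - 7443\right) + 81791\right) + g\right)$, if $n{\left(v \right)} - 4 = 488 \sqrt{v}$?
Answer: $1485324456 + 4087488 \sqrt{463} \approx 1.5733 \cdot 10^{9}$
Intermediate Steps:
$n{\left(v \right)} = 4 + 488 \sqrt{v}$
$g = -30926$ ($g = \frac{7 \left(\left(-44\right) 299 - 98\right)}{3} = \frac{7 \left(-13156 - 98\right)}{3} = \frac{7}{3} \left(-13254\right) = -30926$)
$\left(n{\left(463 \right)} + 177327\right) \left(\left(\left(-35046 - 7443\right) + 81791\right) + g\right) = \left(\left(4 + 488 \sqrt{463}\right) + 177327\right) \left(\left(\left(-35046 - 7443\right) + 81791\right) - 30926\right) = \left(177331 + 488 \sqrt{463}\right) \left(\left(-42489 + 81791\right) - 30926\right) = \left(177331 + 488 \sqrt{463}\right) \left(39302 - 30926\right) = \left(177331 + 488 \sqrt{463}\right) 8376 = 1485324456 + 4087488 \sqrt{463}$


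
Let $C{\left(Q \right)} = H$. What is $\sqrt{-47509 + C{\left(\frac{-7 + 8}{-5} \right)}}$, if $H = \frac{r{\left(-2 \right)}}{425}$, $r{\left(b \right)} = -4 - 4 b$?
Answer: $\frac{i \sqrt{343252457}}{85} \approx 217.97 i$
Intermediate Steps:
$H = \frac{4}{425}$ ($H = \frac{-4 - -8}{425} = \left(-4 + 8\right) \frac{1}{425} = 4 \cdot \frac{1}{425} = \frac{4}{425} \approx 0.0094118$)
$C{\left(Q \right)} = \frac{4}{425}$
$\sqrt{-47509 + C{\left(\frac{-7 + 8}{-5} \right)}} = \sqrt{-47509 + \frac{4}{425}} = \sqrt{- \frac{20191321}{425}} = \frac{i \sqrt{343252457}}{85}$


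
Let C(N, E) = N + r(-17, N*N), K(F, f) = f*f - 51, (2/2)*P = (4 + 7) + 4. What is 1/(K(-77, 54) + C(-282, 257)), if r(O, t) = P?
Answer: 1/2598 ≈ 0.00038491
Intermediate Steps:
P = 15 (P = (4 + 7) + 4 = 11 + 4 = 15)
r(O, t) = 15
K(F, f) = -51 + f² (K(F, f) = f² - 51 = -51 + f²)
C(N, E) = 15 + N (C(N, E) = N + 15 = 15 + N)
1/(K(-77, 54) + C(-282, 257)) = 1/((-51 + 54²) + (15 - 282)) = 1/((-51 + 2916) - 267) = 1/(2865 - 267) = 1/2598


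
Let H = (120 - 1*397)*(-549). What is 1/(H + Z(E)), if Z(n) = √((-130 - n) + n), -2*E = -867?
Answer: 152073/23126197459 - I*√130/23126197459 ≈ 6.5758e-6 - 4.9302e-10*I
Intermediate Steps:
E = 867/2 (E = -½*(-867) = 867/2 ≈ 433.50)
H = 152073 (H = (120 - 397)*(-549) = -277*(-549) = 152073)
Z(n) = I*√130 (Z(n) = √(-130) = I*√130)
1/(H + Z(E)) = 1/(152073 + I*√130)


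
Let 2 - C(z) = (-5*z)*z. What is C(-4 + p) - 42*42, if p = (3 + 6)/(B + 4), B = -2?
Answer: -7043/4 ≈ -1760.8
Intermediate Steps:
p = 9/2 (p = (3 + 6)/(-2 + 4) = 9/2 ≈ 4.5000)
C(z) = 2 + 5*z² (C(z) = 2 - (-5*z)*z = 2 - (-5)*z² = 2 + 5*z²)
C(-4 + p) - 42*42 = (2 + 5*(-4 + 9/2)²) - 42*42 = (2 + 5*(½)²) - 1764 = (2 + 5*(¼)) - 1764 = (2 + 5/4) - 1764 = 13/4 - 1764 = -7043/4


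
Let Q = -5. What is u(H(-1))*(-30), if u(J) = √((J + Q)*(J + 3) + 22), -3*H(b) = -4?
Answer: -10*√55 ≈ -74.162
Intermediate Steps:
H(b) = 4/3 (H(b) = -⅓*(-4) = 4/3)
u(J) = √(22 + (-5 + J)*(3 + J)) (u(J) = √((J - 5)*(J + 3) + 22) = √((-5 + J)*(3 + J) + 22) = √(22 + (-5 + J)*(3 + J)))
u(H(-1))*(-30) = √(7 + (4/3)² - 2*4/3)*(-30) = √(7 + 16/9 - 8/3)*(-30) = √(55/9)*(-30) = (√55/3)*(-30) = -10*√55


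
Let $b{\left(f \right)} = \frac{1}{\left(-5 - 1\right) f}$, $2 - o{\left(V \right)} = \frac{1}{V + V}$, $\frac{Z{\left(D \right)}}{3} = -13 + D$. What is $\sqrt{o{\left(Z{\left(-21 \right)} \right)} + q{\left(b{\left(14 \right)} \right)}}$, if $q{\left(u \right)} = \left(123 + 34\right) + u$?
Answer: $\frac{\sqrt{81053994}}{714} \approx 12.609$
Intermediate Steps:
$Z{\left(D \right)} = -39 + 3 D$ ($Z{\left(D \right)} = 3 \left(-13 + D\right) = -39 + 3 D$)
$o{\left(V \right)} = 2 - \frac{1}{2 V}$ ($o{\left(V \right)} = 2 - \frac{1}{V + V} = 2 - \frac{1}{2 V}$)
$b{\left(f \right)} = - \frac{1}{6 f}$ ($b{\left(f \right)} = \frac{1}{\left(-6\right) f} = - \frac{1}{6 f}$)
$q{\left(u \right)} = 157 + u$
$\sqrt{o{\left(Z{\left(-21 \right)} \right)} + q{\left(b{\left(14 \right)} \right)}} = \sqrt{\left(2 - \frac{1}{2 \left(-39 + 3 \left(-21\right)\right)}\right) + \left(157 - \frac{1}{6 \cdot 14}\right)} = \sqrt{\left(2 - \frac{1}{2 \left(-39 - 63\right)}\right) + \left(157 - \frac{1}{84}\right)} = \sqrt{\left(2 - \frac{1}{2 \left(-102\right)}\right) + \left(157 - \frac{1}{84}\right)} = \sqrt{\left(2 - - \frac{1}{204}\right) + \frac{13187}{84}} = \sqrt{\left(2 + \frac{1}{204}\right) + \frac{13187}{84}} = \sqrt{\frac{409}{204} + \frac{13187}{84}} = \sqrt{\frac{113521}{714}} = \frac{\sqrt{81053994}}{714}$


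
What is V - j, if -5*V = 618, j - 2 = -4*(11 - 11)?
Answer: -628/5 ≈ -125.60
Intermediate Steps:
j = 2 (j = 2 - 4*(11 - 11) = 2 - 4*0 = 2 + 0 = 2)
V = -618/5 (V = -⅕*618 = -618/5 ≈ -123.60)
V - j = -618/5 - 1*2 = -618/5 - 2 = -628/5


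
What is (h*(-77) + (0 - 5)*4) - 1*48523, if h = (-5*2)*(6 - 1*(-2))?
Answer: -42383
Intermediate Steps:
h = -80 (h = -10*(6 + 2) = -10*8 = -80)
(h*(-77) + (0 - 5)*4) - 1*48523 = (-80*(-77) + (0 - 5)*4) - 1*48523 = (6160 - 5*4) - 48523 = (6160 - 20) - 48523 = 6140 - 48523 = -42383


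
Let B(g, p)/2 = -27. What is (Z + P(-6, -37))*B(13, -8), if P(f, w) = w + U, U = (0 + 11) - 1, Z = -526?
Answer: 29862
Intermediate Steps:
B(g, p) = -54 (B(g, p) = 2*(-27) = -54)
U = 10 (U = 11 - 1 = 10)
P(f, w) = 10 + w (P(f, w) = w + 10 = 10 + w)
(Z + P(-6, -37))*B(13, -8) = (-526 + (10 - 37))*(-54) = (-526 - 27)*(-54) = -553*(-54) = 29862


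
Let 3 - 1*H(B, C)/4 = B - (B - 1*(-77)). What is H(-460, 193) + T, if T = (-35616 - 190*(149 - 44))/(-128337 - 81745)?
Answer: 33640903/105041 ≈ 320.26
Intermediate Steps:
H(B, C) = 320 (H(B, C) = 12 - 4*(B - (B - 1*(-77))) = 12 - 4*(B - (B + 77)) = 12 - 4*(B - (77 + B)) = 12 - 4*(B + (-77 - B)) = 12 - 4*(-77) = 12 + 308 = 320)
T = 27783/105041 (T = (-35616 - 190*105)/(-210082) = (-35616 - 19950)*(-1/210082) = -55566*(-1/210082) = 27783/105041 ≈ 0.26450)
H(-460, 193) + T = 320 + 27783/105041 = 33640903/105041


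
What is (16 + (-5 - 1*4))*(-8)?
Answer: -56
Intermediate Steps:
(16 + (-5 - 1*4))*(-8) = (16 + (-5 - 4))*(-8) = (16 - 9)*(-8) = 7*(-8) = -56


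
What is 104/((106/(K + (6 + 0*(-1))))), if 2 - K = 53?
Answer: -2340/53 ≈ -44.151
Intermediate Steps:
K = -51 (K = 2 - 1*53 = 2 - 53 = -51)
104/((106/(K + (6 + 0*(-1))))) = 104/((106/(-51 + (6 + 0*(-1))))) = 104/((106/(-51 + (6 + 0)))) = 104/((106/(-51 + 6))) = 104/((106/(-45))) = 104/((-1/45*106)) = 104/(-106/45) = 104*(-45/106) = -2340/53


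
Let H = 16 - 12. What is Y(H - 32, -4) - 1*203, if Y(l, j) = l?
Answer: -231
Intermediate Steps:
H = 4
Y(H - 32, -4) - 1*203 = (4 - 32) - 1*203 = -28 - 203 = -231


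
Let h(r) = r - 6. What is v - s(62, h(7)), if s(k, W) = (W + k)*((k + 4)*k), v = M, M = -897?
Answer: -258693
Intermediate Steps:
h(r) = -6 + r
v = -897
s(k, W) = k*(4 + k)*(W + k) (s(k, W) = (W + k)*((4 + k)*k) = (W + k)*(k*(4 + k)) = k*(4 + k)*(W + k))
v - s(62, h(7)) = -897 - 62*(62² + 4*(-6 + 7) + 4*62 + (-6 + 7)*62) = -897 - 62*(3844 + 4*1 + 248 + 1*62) = -897 - 62*(3844 + 4 + 248 + 62) = -897 - 62*4158 = -897 - 1*257796 = -897 - 257796 = -258693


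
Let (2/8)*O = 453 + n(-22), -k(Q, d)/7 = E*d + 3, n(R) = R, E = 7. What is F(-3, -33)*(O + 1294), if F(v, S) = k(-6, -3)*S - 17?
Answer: -12600150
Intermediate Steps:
k(Q, d) = -21 - 49*d (k(Q, d) = -7*(7*d + 3) = -7*(3 + 7*d) = -21 - 49*d)
F(v, S) = -17 + 126*S (F(v, S) = (-21 - 49*(-3))*S - 17 = (-21 + 147)*S - 17 = 126*S - 17 = -17 + 126*S)
O = 1724 (O = 4*(453 - 22) = 4*431 = 1724)
F(-3, -33)*(O + 1294) = (-17 + 126*(-33))*(1724 + 1294) = (-17 - 4158)*3018 = -4175*3018 = -12600150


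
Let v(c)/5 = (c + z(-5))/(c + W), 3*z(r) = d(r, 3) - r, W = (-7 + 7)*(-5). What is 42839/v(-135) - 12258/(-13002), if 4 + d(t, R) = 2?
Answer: 2506740813/290378 ≈ 8632.7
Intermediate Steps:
d(t, R) = -2 (d(t, R) = -4 + 2 = -2)
W = 0 (W = 0*(-5) = 0)
z(r) = -2/3 - r/3 (z(r) = (-2 - r)/3 = -2/3 - r/3)
v(c) = 5*(1 + c)/c (v(c) = 5*((c + (-2/3 - 1/3*(-5)))/(c + 0)) = 5*((c + (-2/3 + 5/3))/c) = 5*((c + 1)/c) = 5*((1 + c)/c) = 5*(1 + c)/c)
42839/v(-135) - 12258/(-13002) = 42839/(5 + 5/(-135)) - 12258/(-13002) = 42839/(5 + 5*(-1/135)) - 12258*(-1/13002) = 42839/(5 - 1/27) + 2043/2167 = 42839/(134/27) + 2043/2167 = 42839*(27/134) + 2043/2167 = 1156653/134 + 2043/2167 = 2506740813/290378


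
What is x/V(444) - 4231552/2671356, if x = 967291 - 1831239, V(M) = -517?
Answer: 576431240276/345272763 ≈ 1669.5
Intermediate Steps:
x = -863948
x/V(444) - 4231552/2671356 = -863948/(-517) - 4231552/2671356 = -863948*(-1/517) - 4231552*1/2671356 = 863948/517 - 1057888/667839 = 576431240276/345272763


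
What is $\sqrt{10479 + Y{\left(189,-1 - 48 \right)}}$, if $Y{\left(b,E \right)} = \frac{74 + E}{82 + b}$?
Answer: $\frac{\sqrt{769595014}}{271} \approx 102.37$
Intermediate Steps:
$Y{\left(b,E \right)} = \frac{74 + E}{82 + b}$
$\sqrt{10479 + Y{\left(189,-1 - 48 \right)}} = \sqrt{10479 + \frac{74 - 49}{82 + 189}} = \sqrt{10479 + \frac{74 - 49}{271}} = \sqrt{10479 + \frac{1}{271} \cdot 25} = \sqrt{10479 + \frac{25}{271}} = \sqrt{\frac{2839834}{271}} = \frac{\sqrt{769595014}}{271}$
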